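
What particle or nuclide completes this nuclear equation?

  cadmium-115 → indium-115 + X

beta-minus particle

Conserve mass number: 115 = 115 + A, so A = 0.
Conserve atomic number: 48 = 49 + Z, so Z = -1.
A = 0 and Z = -1 is e⁻ — a beta-minus particle.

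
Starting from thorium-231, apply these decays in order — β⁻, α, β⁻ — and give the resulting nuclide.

Th-227

Start: (A, Z) = (231, 90).
After β⁻: (231, 91).
After α: (227, 89).
After β⁻: (227, 90).
Z = 90 is thorium.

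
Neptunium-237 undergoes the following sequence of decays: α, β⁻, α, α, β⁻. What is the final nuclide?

Ac-225

Start: (A, Z) = (237, 93).
After α: (233, 91).
After β⁻: (233, 92).
After α: (229, 90).
After α: (225, 88).
After β⁻: (225, 89).
Z = 89 is actinium.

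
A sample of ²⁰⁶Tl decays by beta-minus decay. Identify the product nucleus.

Beta-minus decay: mass number changes by +0, atomic number by +1.
A: 206 = 206; Z: 81 + 1 = 82.
Z = 82 is lead, so the daughter is ²⁰⁶Pb.

Pb-206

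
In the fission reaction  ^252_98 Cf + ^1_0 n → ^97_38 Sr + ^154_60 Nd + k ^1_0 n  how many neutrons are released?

Conserve mass number: 253 = 97 + 154 + k, so k = 253 − 251 = 2.
Check atomic number: 98 = 38 + 60 + 0 = 98. ✓

2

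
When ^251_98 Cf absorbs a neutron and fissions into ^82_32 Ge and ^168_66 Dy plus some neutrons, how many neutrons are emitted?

2

Conserve mass number: 252 = 82 + 168 + k, so k = 252 − 250 = 2.
Check atomic number: 98 = 32 + 66 + 0 = 98. ✓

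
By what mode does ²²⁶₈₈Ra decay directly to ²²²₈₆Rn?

alpha decay

ΔA = 222 − 226 = -4; ΔZ = 86 − 88 = -2.
A drops by 4 and Z drops by 2 — the signature of alpha emission.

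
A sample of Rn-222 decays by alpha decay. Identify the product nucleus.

Po-218

Alpha decay: mass number changes by -4, atomic number by -2.
A: 222 − 4 = 218; Z: 86 − 2 = 84.
Z = 84 is polonium, so the daughter is Po-218.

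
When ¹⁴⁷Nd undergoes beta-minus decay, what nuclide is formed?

Pm-147

Beta-minus decay: mass number changes by +0, atomic number by +1.
A: 147 = 147; Z: 60 + 1 = 61.
Z = 61 is promethium, so the daughter is ¹⁴⁷Pm.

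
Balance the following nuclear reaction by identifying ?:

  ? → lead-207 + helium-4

Conserve mass number: A = 207 + 4, so A = 211.
Conserve atomic number: Z = 82 + 2, so Z = 84.
Z = 84 is polonium, so the species is polonium-211.

Po-211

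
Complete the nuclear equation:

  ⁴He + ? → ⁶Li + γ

deuteron

Conserve mass number: 4 + A = 6 + 0, so A = 2.
Conserve atomic number: 2 + Z = 3 + 0, so Z = 1.
A = 2 and Z = 1 is ²H — a deuteron.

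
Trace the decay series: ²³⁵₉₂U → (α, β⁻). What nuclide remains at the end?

Start: (A, Z) = (235, 92).
After α: (231, 90).
After β⁻: (231, 91).
Z = 91 is protactinium.

Pa-231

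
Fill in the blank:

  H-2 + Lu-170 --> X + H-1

Lu-171

Conserve mass number: 2 + 170 = A + 1, so A = 171.
Conserve atomic number: 1 + 71 = Z + 1, so Z = 71.
Z = 71 is lutetium, so the species is Lu-171.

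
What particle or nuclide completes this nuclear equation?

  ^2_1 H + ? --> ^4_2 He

deuteron

Conserve mass number: 2 + A = 4, so A = 2.
Conserve atomic number: 1 + Z = 2, so Z = 1.
A = 2 and Z = 1 is ^2_1 H — a deuteron.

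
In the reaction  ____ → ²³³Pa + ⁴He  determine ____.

Conserve mass number: A = 233 + 4, so A = 237.
Conserve atomic number: Z = 91 + 2, so Z = 93.
Z = 93 is neptunium, so the species is ²³⁷Np.

Np-237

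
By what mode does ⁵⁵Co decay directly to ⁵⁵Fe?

beta-plus decay or electron capture

ΔA = 55 − 55 = 0; ΔZ = 26 − 27 = -1.
A is unchanged and Z drops by 1 — a proton has become a neutron (β⁺ emission or electron capture).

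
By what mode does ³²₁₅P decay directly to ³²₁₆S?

beta-minus decay

ΔA = 32 − 32 = 0; ΔZ = 16 − 15 = +1.
A is unchanged and Z rises by 1 — a neutron has become a proton (β⁻ decay).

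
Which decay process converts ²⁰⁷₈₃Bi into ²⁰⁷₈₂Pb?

beta-plus decay or electron capture

ΔA = 207 − 207 = 0; ΔZ = 82 − 83 = -1.
A is unchanged and Z drops by 1 — a proton has become a neutron (β⁺ emission or electron capture).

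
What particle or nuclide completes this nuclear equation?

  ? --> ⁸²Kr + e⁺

Conserve mass number: A = 82 + 0, so A = 82.
Conserve atomic number: Z = 36 + 1, so Z = 37.
Z = 37 is rubidium, so the species is ⁸²Rb.

Rb-82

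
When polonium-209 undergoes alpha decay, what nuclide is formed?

Pb-205

Alpha decay: mass number changes by -4, atomic number by -2.
A: 209 − 4 = 205; Z: 84 − 2 = 82.
Z = 82 is lead, so the daughter is lead-205.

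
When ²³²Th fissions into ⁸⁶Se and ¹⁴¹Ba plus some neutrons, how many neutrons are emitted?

5

Conserve mass number: 232 = 86 + 141 + k, so k = 232 − 227 = 5.
Check atomic number: 90 = 34 + 56 + 0 = 90. ✓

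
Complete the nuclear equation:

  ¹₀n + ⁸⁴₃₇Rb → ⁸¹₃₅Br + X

alpha particle

Conserve mass number: 1 + 84 = 81 + A, so A = 4.
Conserve atomic number: 0 + 37 = 35 + Z, so Z = 2.
A = 4 and Z = 2 is ⁴₂He — an alpha particle.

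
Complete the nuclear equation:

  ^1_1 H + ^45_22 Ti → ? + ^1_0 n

V-45

Conserve mass number: 1 + 45 = A + 1, so A = 45.
Conserve atomic number: 1 + 22 = Z + 0, so Z = 23.
Z = 23 is vanadium, so the species is ^45_23 V.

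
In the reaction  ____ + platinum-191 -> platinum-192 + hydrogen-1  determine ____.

deuteron

Conserve mass number: A + 191 = 192 + 1, so A = 2.
Conserve atomic number: Z + 78 = 78 + 1, so Z = 1.
A = 2 and Z = 1 is hydrogen-2 — a deuteron.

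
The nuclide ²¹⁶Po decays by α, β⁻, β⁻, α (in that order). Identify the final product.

Start: (A, Z) = (216, 84).
After α: (212, 82).
After β⁻: (212, 83).
After β⁻: (212, 84).
After α: (208, 82).
Z = 82 is lead.

Pb-208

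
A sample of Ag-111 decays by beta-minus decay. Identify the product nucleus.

Beta-minus decay: mass number changes by +0, atomic number by +1.
A: 111 = 111; Z: 47 + 1 = 48.
Z = 48 is cadmium, so the daughter is Cd-111.

Cd-111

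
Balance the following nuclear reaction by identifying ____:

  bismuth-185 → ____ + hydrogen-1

Pb-184

Conserve mass number: 185 = A + 1, so A = 184.
Conserve atomic number: 83 = Z + 1, so Z = 82.
Z = 82 is lead, so the species is lead-184.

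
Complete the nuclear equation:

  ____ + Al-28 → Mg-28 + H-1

neutron

Conserve mass number: A + 28 = 28 + 1, so A = 1.
Conserve atomic number: Z + 13 = 12 + 1, so Z = 0.
A = 1 and Z = 0 is n — a neutron.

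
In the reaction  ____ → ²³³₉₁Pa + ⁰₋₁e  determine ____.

Conserve mass number: A = 233 + 0, so A = 233.
Conserve atomic number: Z = 91 − 1, so Z = 90.
Z = 90 is thorium, so the species is ²³³₉₀Th.

Th-233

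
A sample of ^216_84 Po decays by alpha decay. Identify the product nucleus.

Pb-212

Alpha decay: mass number changes by -4, atomic number by -2.
A: 216 − 4 = 212; Z: 84 − 2 = 82.
Z = 82 is lead, so the daughter is ^212_82 Pb.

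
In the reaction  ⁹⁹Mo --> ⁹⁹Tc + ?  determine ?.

Conserve mass number: 99 = 99 + A, so A = 0.
Conserve atomic number: 42 = 43 + Z, so Z = -1.
A = 0 and Z = -1 is e⁻ — a beta-minus particle.

beta-minus particle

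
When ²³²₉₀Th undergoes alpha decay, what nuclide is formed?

Alpha decay: mass number changes by -4, atomic number by -2.
A: 232 − 4 = 228; Z: 90 − 2 = 88.
Z = 88 is radium, so the daughter is ²²⁸₈₈Ra.

Ra-228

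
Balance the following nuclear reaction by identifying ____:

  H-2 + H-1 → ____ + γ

Conserve mass number: 2 + 1 = A + 0, so A = 3.
Conserve atomic number: 1 + 1 = Z + 0, so Z = 2.
Z = 2 is helium, so the species is He-3.

He-3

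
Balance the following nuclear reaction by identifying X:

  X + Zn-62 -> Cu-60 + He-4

Conserve mass number: A + 62 = 60 + 4, so A = 2.
Conserve atomic number: Z + 30 = 29 + 2, so Z = 1.
A = 2 and Z = 1 is H-2 — a deuteron.

deuteron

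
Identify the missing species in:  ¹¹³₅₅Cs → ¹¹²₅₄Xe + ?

Conserve mass number: 113 = 112 + A, so A = 1.
Conserve atomic number: 55 = 54 + Z, so Z = 1.
A = 1 and Z = 1 is ¹₁H — a proton.

proton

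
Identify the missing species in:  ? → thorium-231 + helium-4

Conserve mass number: A = 231 + 4, so A = 235.
Conserve atomic number: Z = 90 + 2, so Z = 92.
Z = 92 is uranium, so the species is uranium-235.

U-235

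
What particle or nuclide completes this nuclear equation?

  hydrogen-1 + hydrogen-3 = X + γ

He-4

Conserve mass number: 1 + 3 = A + 0, so A = 4.
Conserve atomic number: 1 + 1 = Z + 0, so Z = 2.
A = 4 and Z = 2 is helium-4 — an alpha particle.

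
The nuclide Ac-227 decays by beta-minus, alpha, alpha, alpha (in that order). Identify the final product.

Po-215

Start: (A, Z) = (227, 89).
After β⁻: (227, 90).
After α: (223, 88).
After α: (219, 86).
After α: (215, 84).
Z = 84 is polonium.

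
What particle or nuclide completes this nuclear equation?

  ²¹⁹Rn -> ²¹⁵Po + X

Conserve mass number: 219 = 215 + A, so A = 4.
Conserve atomic number: 86 = 84 + Z, so Z = 2.
A = 4 and Z = 2 is ⁴He — an alpha particle.

alpha particle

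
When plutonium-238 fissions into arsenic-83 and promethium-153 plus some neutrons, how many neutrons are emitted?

2

Conserve mass number: 238 = 83 + 153 + k, so k = 238 − 236 = 2.
Check atomic number: 94 = 33 + 61 + 0 = 94. ✓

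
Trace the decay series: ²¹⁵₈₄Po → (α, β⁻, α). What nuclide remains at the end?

Tl-207

Start: (A, Z) = (215, 84).
After α: (211, 82).
After β⁻: (211, 83).
After α: (207, 81).
Z = 81 is thallium.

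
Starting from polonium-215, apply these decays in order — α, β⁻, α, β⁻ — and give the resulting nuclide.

Start: (A, Z) = (215, 84).
After α: (211, 82).
After β⁻: (211, 83).
After α: (207, 81).
After β⁻: (207, 82).
Z = 82 is lead.

Pb-207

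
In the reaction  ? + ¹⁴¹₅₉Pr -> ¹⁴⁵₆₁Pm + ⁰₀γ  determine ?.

Conserve mass number: A + 141 = 145 + 0, so A = 4.
Conserve atomic number: Z + 59 = 61 + 0, so Z = 2.
A = 4 and Z = 2 is ⁴₂He — an alpha particle.

alpha particle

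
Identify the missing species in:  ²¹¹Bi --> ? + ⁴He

Tl-207

Conserve mass number: 211 = A + 4, so A = 207.
Conserve atomic number: 83 = Z + 2, so Z = 81.
Z = 81 is thallium, so the species is ²⁰⁷Tl.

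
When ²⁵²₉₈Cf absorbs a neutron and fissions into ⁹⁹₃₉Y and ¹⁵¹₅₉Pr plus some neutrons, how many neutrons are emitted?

3

Conserve mass number: 253 = 99 + 151 + k, so k = 253 − 250 = 3.
Check atomic number: 98 = 39 + 59 + 0 = 98. ✓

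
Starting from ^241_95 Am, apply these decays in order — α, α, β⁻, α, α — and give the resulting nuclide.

Ra-225

Start: (A, Z) = (241, 95).
After α: (237, 93).
After α: (233, 91).
After β⁻: (233, 92).
After α: (229, 90).
After α: (225, 88).
Z = 88 is radium.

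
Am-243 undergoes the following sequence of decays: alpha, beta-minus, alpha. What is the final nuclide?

Start: (A, Z) = (243, 95).
After α: (239, 93).
After β⁻: (239, 94).
After α: (235, 92).
Z = 92 is uranium.

U-235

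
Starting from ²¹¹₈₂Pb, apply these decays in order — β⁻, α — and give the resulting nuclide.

Tl-207

Start: (A, Z) = (211, 82).
After β⁻: (211, 83).
After α: (207, 81).
Z = 81 is thallium.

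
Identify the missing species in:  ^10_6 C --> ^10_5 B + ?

positron

Conserve mass number: 10 = 10 + A, so A = 0.
Conserve atomic number: 6 = 5 + Z, so Z = 1.
A = 0 and Z = 1 is ^0_1 e — a positron.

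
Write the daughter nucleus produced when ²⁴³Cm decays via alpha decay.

Pu-239

Alpha decay: mass number changes by -4, atomic number by -2.
A: 243 − 4 = 239; Z: 96 − 2 = 94.
Z = 94 is plutonium, so the daughter is ²³⁹Pu.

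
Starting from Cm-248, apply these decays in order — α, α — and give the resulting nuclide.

Start: (A, Z) = (248, 96).
After α: (244, 94).
After α: (240, 92).
Z = 92 is uranium.

U-240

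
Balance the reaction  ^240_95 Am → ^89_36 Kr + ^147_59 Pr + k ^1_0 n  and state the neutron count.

Conserve mass number: 240 = 89 + 147 + k, so k = 240 − 236 = 4.
Check atomic number: 95 = 36 + 59 + 0 = 95. ✓

4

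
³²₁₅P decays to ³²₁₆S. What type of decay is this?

beta-minus decay

ΔA = 32 − 32 = 0; ΔZ = 16 − 15 = +1.
A is unchanged and Z rises by 1 — a neutron has become a proton (β⁻ decay).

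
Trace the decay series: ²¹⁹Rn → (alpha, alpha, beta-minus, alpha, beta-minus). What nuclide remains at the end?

Pb-207

Start: (A, Z) = (219, 86).
After α: (215, 84).
After α: (211, 82).
After β⁻: (211, 83).
After α: (207, 81).
After β⁻: (207, 82).
Z = 82 is lead.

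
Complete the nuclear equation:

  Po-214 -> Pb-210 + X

Conserve mass number: 214 = 210 + A, so A = 4.
Conserve atomic number: 84 = 82 + Z, so Z = 2.
A = 4 and Z = 2 is He-4 — an alpha particle.

alpha particle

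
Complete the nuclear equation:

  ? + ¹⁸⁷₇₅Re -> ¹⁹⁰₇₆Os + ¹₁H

Conserve mass number: A + 187 = 190 + 1, so A = 4.
Conserve atomic number: Z + 75 = 76 + 1, so Z = 2.
A = 4 and Z = 2 is ⁴₂He — an alpha particle.

alpha particle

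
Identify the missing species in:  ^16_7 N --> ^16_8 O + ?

Conserve mass number: 16 = 16 + A, so A = 0.
Conserve atomic number: 7 = 8 + Z, so Z = -1.
A = 0 and Z = -1 is ^0_-1 e — a beta-minus particle.

beta-minus particle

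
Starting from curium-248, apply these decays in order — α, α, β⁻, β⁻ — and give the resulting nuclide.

Start: (A, Z) = (248, 96).
After α: (244, 94).
After α: (240, 92).
After β⁻: (240, 93).
After β⁻: (240, 94).
Z = 94 is plutonium.

Pu-240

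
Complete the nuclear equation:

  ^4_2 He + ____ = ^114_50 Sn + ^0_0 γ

Conserve mass number: 4 + A = 114 + 0, so A = 110.
Conserve atomic number: 2 + Z = 50 + 0, so Z = 48.
Z = 48 is cadmium, so the species is ^110_48 Cd.

Cd-110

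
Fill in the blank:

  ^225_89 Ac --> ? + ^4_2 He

Fr-221

Conserve mass number: 225 = A + 4, so A = 221.
Conserve atomic number: 89 = Z + 2, so Z = 87.
Z = 87 is francium, so the species is ^221_87 Fr.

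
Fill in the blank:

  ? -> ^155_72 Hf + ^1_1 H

Conserve mass number: A = 155 + 1, so A = 156.
Conserve atomic number: Z = 72 + 1, so Z = 73.
Z = 73 is tantalum, so the species is ^156_73 Ta.

Ta-156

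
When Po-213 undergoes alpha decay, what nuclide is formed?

Alpha decay: mass number changes by -4, atomic number by -2.
A: 213 − 4 = 209; Z: 84 − 2 = 82.
Z = 82 is lead, so the daughter is Pb-209.

Pb-209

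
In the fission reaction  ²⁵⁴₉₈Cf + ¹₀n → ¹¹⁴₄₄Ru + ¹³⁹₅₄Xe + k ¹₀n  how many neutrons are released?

2

Conserve mass number: 255 = 114 + 139 + k, so k = 255 − 253 = 2.
Check atomic number: 98 = 44 + 54 + 0 = 98. ✓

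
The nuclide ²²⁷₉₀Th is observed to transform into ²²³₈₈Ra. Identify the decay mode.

ΔA = 223 − 227 = -4; ΔZ = 88 − 90 = -2.
A drops by 4 and Z drops by 2 — the signature of alpha emission.

alpha decay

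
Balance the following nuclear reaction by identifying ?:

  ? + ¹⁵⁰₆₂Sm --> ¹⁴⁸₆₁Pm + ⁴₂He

deuteron

Conserve mass number: A + 150 = 148 + 4, so A = 2.
Conserve atomic number: Z + 62 = 61 + 2, so Z = 1.
A = 2 and Z = 1 is ²₁H — a deuteron.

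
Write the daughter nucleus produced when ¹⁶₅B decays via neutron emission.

Neutron emission: mass number changes by -1, atomic number by +0.
A: 16 − 1 = 15; Z: 5 = 5.
Z = 5 is boron, so the daughter is ¹⁵₅B.

B-15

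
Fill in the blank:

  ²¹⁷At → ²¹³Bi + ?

alpha particle

Conserve mass number: 217 = 213 + A, so A = 4.
Conserve atomic number: 85 = 83 + Z, so Z = 2.
A = 4 and Z = 2 is ⁴He — an alpha particle.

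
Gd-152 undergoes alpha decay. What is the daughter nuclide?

Sm-148

Alpha decay: mass number changes by -4, atomic number by -2.
A: 152 − 4 = 148; Z: 64 − 2 = 62.
Z = 62 is samarium, so the daughter is Sm-148.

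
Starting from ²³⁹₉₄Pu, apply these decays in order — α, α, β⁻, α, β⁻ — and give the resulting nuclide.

Th-227

Start: (A, Z) = (239, 94).
After α: (235, 92).
After α: (231, 90).
After β⁻: (231, 91).
After α: (227, 89).
After β⁻: (227, 90).
Z = 90 is thorium.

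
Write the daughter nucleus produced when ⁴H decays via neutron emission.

Neutron emission: mass number changes by -1, atomic number by +0.
A: 4 − 1 = 3; Z: 1 = 1.
Z = 1 is hydrogen, so the daughter is ³H.

H-3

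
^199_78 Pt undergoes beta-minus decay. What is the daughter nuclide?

Beta-minus decay: mass number changes by +0, atomic number by +1.
A: 199 = 199; Z: 78 + 1 = 79.
Z = 79 is gold, so the daughter is ^199_79 Au.

Au-199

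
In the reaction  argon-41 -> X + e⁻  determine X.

K-41

Conserve mass number: 41 = A + 0, so A = 41.
Conserve atomic number: 18 = Z − 1, so Z = 19.
Z = 19 is potassium, so the species is potassium-41.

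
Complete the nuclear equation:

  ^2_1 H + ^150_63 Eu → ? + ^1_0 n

Conserve mass number: 2 + 150 = A + 1, so A = 151.
Conserve atomic number: 1 + 63 = Z + 0, so Z = 64.
Z = 64 is gadolinium, so the species is ^151_64 Gd.

Gd-151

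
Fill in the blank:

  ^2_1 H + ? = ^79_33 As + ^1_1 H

As-78

Conserve mass number: 2 + A = 79 + 1, so A = 78.
Conserve atomic number: 1 + Z = 33 + 1, so Z = 33.
Z = 33 is arsenic, so the species is ^78_33 As.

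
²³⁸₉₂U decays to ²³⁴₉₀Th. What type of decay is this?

alpha decay

ΔA = 234 − 238 = -4; ΔZ = 90 − 92 = -2.
A drops by 4 and Z drops by 2 — the signature of alpha emission.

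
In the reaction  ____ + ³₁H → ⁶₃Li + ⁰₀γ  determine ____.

Conserve mass number: A + 3 = 6 + 0, so A = 3.
Conserve atomic number: Z + 1 = 3 + 0, so Z = 2.
Z = 2 is helium, so the species is ³₂He.

He-3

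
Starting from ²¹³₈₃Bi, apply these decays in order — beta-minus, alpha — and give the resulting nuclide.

Start: (A, Z) = (213, 83).
After β⁻: (213, 84).
After α: (209, 82).
Z = 82 is lead.

Pb-209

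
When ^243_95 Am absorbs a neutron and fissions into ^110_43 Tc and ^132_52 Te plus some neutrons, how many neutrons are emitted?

2

Conserve mass number: 244 = 110 + 132 + k, so k = 244 − 242 = 2.
Check atomic number: 95 = 43 + 52 + 0 = 95. ✓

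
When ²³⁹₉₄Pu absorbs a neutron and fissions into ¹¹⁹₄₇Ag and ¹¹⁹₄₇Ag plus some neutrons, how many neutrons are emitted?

2

Conserve mass number: 240 = 119 + 119 + k, so k = 240 − 238 = 2.
Check atomic number: 94 = 47 + 47 + 0 = 94. ✓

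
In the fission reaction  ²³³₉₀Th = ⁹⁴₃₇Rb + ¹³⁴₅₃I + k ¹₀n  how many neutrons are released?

5

Conserve mass number: 233 = 94 + 134 + k, so k = 233 − 228 = 5.
Check atomic number: 90 = 37 + 53 + 0 = 90. ✓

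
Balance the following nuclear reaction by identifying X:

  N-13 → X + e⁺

Conserve mass number: 13 = A + 0, so A = 13.
Conserve atomic number: 7 = Z + 1, so Z = 6.
Z = 6 is carbon, so the species is C-13.

C-13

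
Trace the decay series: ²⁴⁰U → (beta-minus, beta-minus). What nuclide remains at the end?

Start: (A, Z) = (240, 92).
After β⁻: (240, 93).
After β⁻: (240, 94).
Z = 94 is plutonium.

Pu-240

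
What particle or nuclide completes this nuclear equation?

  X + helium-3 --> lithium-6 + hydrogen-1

alpha particle

Conserve mass number: A + 3 = 6 + 1, so A = 4.
Conserve atomic number: Z + 2 = 3 + 1, so Z = 2.
A = 4 and Z = 2 is helium-4 — an alpha particle.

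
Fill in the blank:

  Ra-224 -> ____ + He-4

Rn-220

Conserve mass number: 224 = A + 4, so A = 220.
Conserve atomic number: 88 = Z + 2, so Z = 86.
Z = 86 is radon, so the species is Rn-220.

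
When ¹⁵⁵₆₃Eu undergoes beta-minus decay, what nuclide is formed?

Beta-minus decay: mass number changes by +0, atomic number by +1.
A: 155 = 155; Z: 63 + 1 = 64.
Z = 64 is gadolinium, so the daughter is ¹⁵⁵₆₄Gd.

Gd-155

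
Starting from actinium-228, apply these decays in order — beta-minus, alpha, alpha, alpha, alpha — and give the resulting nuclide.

Pb-212

Start: (A, Z) = (228, 89).
After β⁻: (228, 90).
After α: (224, 88).
After α: (220, 86).
After α: (216, 84).
After α: (212, 82).
Z = 82 is lead.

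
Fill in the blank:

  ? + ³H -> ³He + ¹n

proton

Conserve mass number: A + 3 = 3 + 1, so A = 1.
Conserve atomic number: Z + 1 = 2 + 0, so Z = 1.
A = 1 and Z = 1 is ¹H — a proton.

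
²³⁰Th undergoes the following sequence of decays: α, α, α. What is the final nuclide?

Po-218

Start: (A, Z) = (230, 90).
After α: (226, 88).
After α: (222, 86).
After α: (218, 84).
Z = 84 is polonium.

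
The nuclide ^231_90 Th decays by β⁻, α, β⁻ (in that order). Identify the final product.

Th-227

Start: (A, Z) = (231, 90).
After β⁻: (231, 91).
After α: (227, 89).
After β⁻: (227, 90).
Z = 90 is thorium.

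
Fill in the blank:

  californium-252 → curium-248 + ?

alpha particle

Conserve mass number: 252 = 248 + A, so A = 4.
Conserve atomic number: 98 = 96 + Z, so Z = 2.
A = 4 and Z = 2 is helium-4 — an alpha particle.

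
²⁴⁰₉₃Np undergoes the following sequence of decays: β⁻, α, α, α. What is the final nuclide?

Ra-228

Start: (A, Z) = (240, 93).
After β⁻: (240, 94).
After α: (236, 92).
After α: (232, 90).
After α: (228, 88).
Z = 88 is radium.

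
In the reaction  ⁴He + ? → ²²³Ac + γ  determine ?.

Fr-219

Conserve mass number: 4 + A = 223 + 0, so A = 219.
Conserve atomic number: 2 + Z = 89 + 0, so Z = 87.
Z = 87 is francium, so the species is ²¹⁹Fr.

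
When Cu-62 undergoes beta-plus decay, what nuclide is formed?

Ni-62

Beta-plus decay: mass number changes by +0, atomic number by -1.
A: 62 = 62; Z: 29 − 1 = 28.
Z = 28 is nickel, so the daughter is Ni-62.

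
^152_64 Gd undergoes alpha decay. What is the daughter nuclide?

Sm-148

Alpha decay: mass number changes by -4, atomic number by -2.
A: 152 − 4 = 148; Z: 64 − 2 = 62.
Z = 62 is samarium, so the daughter is ^148_62 Sm.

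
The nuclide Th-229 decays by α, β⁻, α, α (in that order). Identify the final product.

Start: (A, Z) = (229, 90).
After α: (225, 88).
After β⁻: (225, 89).
After α: (221, 87).
After α: (217, 85).
Z = 85 is astatine.

At-217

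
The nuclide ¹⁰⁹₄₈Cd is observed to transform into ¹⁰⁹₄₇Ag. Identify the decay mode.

ΔA = 109 − 109 = 0; ΔZ = 47 − 48 = -1.
A is unchanged and Z drops by 1 — a proton has become a neutron (β⁺ emission or electron capture).

beta-plus decay or electron capture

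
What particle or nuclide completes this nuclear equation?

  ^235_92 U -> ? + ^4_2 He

Th-231

Conserve mass number: 235 = A + 4, so A = 231.
Conserve atomic number: 92 = Z + 2, so Z = 90.
Z = 90 is thorium, so the species is ^231_90 Th.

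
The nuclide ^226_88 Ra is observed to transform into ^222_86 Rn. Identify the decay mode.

ΔA = 222 − 226 = -4; ΔZ = 86 − 88 = -2.
A drops by 4 and Z drops by 2 — the signature of alpha emission.

alpha decay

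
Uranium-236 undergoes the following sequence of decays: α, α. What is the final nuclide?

Start: (A, Z) = (236, 92).
After α: (232, 90).
After α: (228, 88).
Z = 88 is radium.

Ra-228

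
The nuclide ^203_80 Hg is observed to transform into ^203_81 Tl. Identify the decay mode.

ΔA = 203 − 203 = 0; ΔZ = 81 − 80 = +1.
A is unchanged and Z rises by 1 — a neutron has become a proton (β⁻ decay).

beta-minus decay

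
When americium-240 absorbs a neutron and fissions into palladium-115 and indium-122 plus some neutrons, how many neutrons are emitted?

Conserve mass number: 241 = 115 + 122 + k, so k = 241 − 237 = 4.
Check atomic number: 95 = 46 + 49 + 0 = 95. ✓

4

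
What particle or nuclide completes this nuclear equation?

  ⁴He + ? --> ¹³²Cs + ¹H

Conserve mass number: 4 + A = 132 + 1, so A = 129.
Conserve atomic number: 2 + Z = 55 + 1, so Z = 54.
Z = 54 is xenon, so the species is ¹²⁹Xe.

Xe-129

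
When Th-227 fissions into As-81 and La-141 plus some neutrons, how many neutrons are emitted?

5

Conserve mass number: 227 = 81 + 141 + k, so k = 227 − 222 = 5.
Check atomic number: 90 = 33 + 57 + 0 = 90. ✓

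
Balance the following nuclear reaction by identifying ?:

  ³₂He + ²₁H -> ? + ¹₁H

Conserve mass number: 3 + 2 = A + 1, so A = 4.
Conserve atomic number: 2 + 1 = Z + 1, so Z = 2.
A = 4 and Z = 2 is ⁴₂He — an alpha particle.

He-4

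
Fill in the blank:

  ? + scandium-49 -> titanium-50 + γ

Conserve mass number: A + 49 = 50 + 0, so A = 1.
Conserve atomic number: Z + 21 = 22 + 0, so Z = 1.
A = 1 and Z = 1 is hydrogen-1 — a proton.

proton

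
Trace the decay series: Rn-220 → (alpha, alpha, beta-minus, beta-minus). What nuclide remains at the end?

Start: (A, Z) = (220, 86).
After α: (216, 84).
After α: (212, 82).
After β⁻: (212, 83).
After β⁻: (212, 84).
Z = 84 is polonium.

Po-212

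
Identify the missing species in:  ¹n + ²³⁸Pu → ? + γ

Conserve mass number: 1 + 238 = A + 0, so A = 239.
Conserve atomic number: 0 + 94 = Z + 0, so Z = 94.
Z = 94 is plutonium, so the species is ²³⁹Pu.

Pu-239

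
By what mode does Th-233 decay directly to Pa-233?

beta-minus decay

ΔA = 233 − 233 = 0; ΔZ = 91 − 90 = +1.
A is unchanged and Z rises by 1 — a neutron has become a proton (β⁻ decay).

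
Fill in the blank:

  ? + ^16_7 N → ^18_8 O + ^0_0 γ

deuteron

Conserve mass number: A + 16 = 18 + 0, so A = 2.
Conserve atomic number: Z + 7 = 8 + 0, so Z = 1.
A = 2 and Z = 1 is ^2_1 H — a deuteron.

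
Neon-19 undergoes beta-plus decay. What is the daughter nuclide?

F-19

Beta-plus decay: mass number changes by +0, atomic number by -1.
A: 19 = 19; Z: 10 − 1 = 9.
Z = 9 is fluorine, so the daughter is fluorine-19.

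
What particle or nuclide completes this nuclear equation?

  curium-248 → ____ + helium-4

Pu-244

Conserve mass number: 248 = A + 4, so A = 244.
Conserve atomic number: 96 = Z + 2, so Z = 94.
Z = 94 is plutonium, so the species is plutonium-244.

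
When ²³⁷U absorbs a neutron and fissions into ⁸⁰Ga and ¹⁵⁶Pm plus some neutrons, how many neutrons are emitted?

2

Conserve mass number: 238 = 80 + 156 + k, so k = 238 − 236 = 2.
Check atomic number: 92 = 31 + 61 + 0 = 92. ✓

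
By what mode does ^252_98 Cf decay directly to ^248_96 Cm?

ΔA = 248 − 252 = -4; ΔZ = 96 − 98 = -2.
A drops by 4 and Z drops by 2 — the signature of alpha emission.

alpha decay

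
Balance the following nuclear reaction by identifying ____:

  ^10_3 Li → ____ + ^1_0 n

Li-9

Conserve mass number: 10 = A + 1, so A = 9.
Conserve atomic number: 3 = Z + 0, so Z = 3.
Z = 3 is lithium, so the species is ^9_3 Li.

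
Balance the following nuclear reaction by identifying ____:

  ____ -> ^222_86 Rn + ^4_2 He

Conserve mass number: A = 222 + 4, so A = 226.
Conserve atomic number: Z = 86 + 2, so Z = 88.
Z = 88 is radium, so the species is ^226_88 Ra.

Ra-226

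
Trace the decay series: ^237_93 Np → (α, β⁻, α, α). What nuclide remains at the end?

Ra-225

Start: (A, Z) = (237, 93).
After α: (233, 91).
After β⁻: (233, 92).
After α: (229, 90).
After α: (225, 88).
Z = 88 is radium.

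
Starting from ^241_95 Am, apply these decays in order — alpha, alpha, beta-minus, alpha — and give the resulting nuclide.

Th-229

Start: (A, Z) = (241, 95).
After α: (237, 93).
After α: (233, 91).
After β⁻: (233, 92).
After α: (229, 90).
Z = 90 is thorium.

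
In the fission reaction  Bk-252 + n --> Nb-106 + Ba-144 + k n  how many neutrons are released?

3

Conserve mass number: 253 = 106 + 144 + k, so k = 253 − 250 = 3.
Check atomic number: 97 = 41 + 56 + 0 = 97. ✓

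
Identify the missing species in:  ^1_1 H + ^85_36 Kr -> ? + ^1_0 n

Conserve mass number: 1 + 85 = A + 1, so A = 85.
Conserve atomic number: 1 + 36 = Z + 0, so Z = 37.
Z = 37 is rubidium, so the species is ^85_37 Rb.

Rb-85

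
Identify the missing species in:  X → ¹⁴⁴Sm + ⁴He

Gd-148

Conserve mass number: A = 144 + 4, so A = 148.
Conserve atomic number: Z = 62 + 2, so Z = 64.
Z = 64 is gadolinium, so the species is ¹⁴⁸Gd.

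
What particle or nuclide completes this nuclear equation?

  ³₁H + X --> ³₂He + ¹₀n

proton

Conserve mass number: 3 + A = 3 + 1, so A = 1.
Conserve atomic number: 1 + Z = 2 + 0, so Z = 1.
A = 1 and Z = 1 is ¹₁H — a proton.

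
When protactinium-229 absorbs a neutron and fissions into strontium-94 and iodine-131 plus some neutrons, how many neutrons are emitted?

Conserve mass number: 230 = 94 + 131 + k, so k = 230 − 225 = 5.
Check atomic number: 91 = 38 + 53 + 0 = 91. ✓

5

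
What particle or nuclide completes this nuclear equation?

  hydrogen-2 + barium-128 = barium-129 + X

proton

Conserve mass number: 2 + 128 = 129 + A, so A = 1.
Conserve atomic number: 1 + 56 = 56 + Z, so Z = 1.
A = 1 and Z = 1 is hydrogen-1 — a proton.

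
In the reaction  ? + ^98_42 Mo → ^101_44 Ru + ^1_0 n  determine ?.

alpha particle

Conserve mass number: A + 98 = 101 + 1, so A = 4.
Conserve atomic number: Z + 42 = 44 + 0, so Z = 2.
A = 4 and Z = 2 is ^4_2 He — an alpha particle.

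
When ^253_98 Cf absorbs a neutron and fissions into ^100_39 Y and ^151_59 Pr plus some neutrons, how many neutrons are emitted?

Conserve mass number: 254 = 100 + 151 + k, so k = 254 − 251 = 3.
Check atomic number: 98 = 39 + 59 + 0 = 98. ✓

3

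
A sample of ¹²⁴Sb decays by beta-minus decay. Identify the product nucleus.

Te-124

Beta-minus decay: mass number changes by +0, atomic number by +1.
A: 124 = 124; Z: 51 + 1 = 52.
Z = 52 is tellurium, so the daughter is ¹²⁴Te.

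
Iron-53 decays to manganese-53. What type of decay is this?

ΔA = 53 − 53 = 0; ΔZ = 25 − 26 = -1.
A is unchanged and Z drops by 1 — a proton has become a neutron (β⁺ emission or electron capture).

beta-plus decay or electron capture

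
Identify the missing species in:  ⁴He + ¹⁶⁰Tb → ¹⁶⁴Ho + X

gamma ray

Conserve mass number: 4 + 160 = 164 + A, so A = 0.
Conserve atomic number: 2 + 65 = 67 + Z, so Z = 0.
A = 0 and Z = 0 is γ — a gamma ray.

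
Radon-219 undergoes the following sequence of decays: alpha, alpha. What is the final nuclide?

Pb-211

Start: (A, Z) = (219, 86).
After α: (215, 84).
After α: (211, 82).
Z = 82 is lead.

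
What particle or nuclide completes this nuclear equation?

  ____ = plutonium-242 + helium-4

Cm-246

Conserve mass number: A = 242 + 4, so A = 246.
Conserve atomic number: Z = 94 + 2, so Z = 96.
Z = 96 is curium, so the species is curium-246.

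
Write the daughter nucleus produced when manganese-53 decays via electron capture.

Electron capture: mass number changes by +0, atomic number by -1.
A: 53 = 53; Z: 25 − 1 = 24.
Z = 24 is chromium, so the daughter is chromium-53.

Cr-53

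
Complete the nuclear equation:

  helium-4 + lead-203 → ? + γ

Conserve mass number: 4 + 203 = A + 0, so A = 207.
Conserve atomic number: 2 + 82 = Z + 0, so Z = 84.
Z = 84 is polonium, so the species is polonium-207.

Po-207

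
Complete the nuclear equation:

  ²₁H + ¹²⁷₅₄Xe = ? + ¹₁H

Xe-128

Conserve mass number: 2 + 127 = A + 1, so A = 128.
Conserve atomic number: 1 + 54 = Z + 1, so Z = 54.
Z = 54 is xenon, so the species is ¹²⁸₅₄Xe.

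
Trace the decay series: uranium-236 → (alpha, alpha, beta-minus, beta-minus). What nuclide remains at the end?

Start: (A, Z) = (236, 92).
After α: (232, 90).
After α: (228, 88).
After β⁻: (228, 89).
After β⁻: (228, 90).
Z = 90 is thorium.

Th-228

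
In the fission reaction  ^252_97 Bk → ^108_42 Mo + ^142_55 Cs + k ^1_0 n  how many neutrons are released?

2

Conserve mass number: 252 = 108 + 142 + k, so k = 252 − 250 = 2.
Check atomic number: 97 = 42 + 55 + 0 = 97. ✓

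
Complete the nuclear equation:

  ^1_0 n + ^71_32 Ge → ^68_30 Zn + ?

alpha particle

Conserve mass number: 1 + 71 = 68 + A, so A = 4.
Conserve atomic number: 0 + 32 = 30 + Z, so Z = 2.
A = 4 and Z = 2 is ^4_2 He — an alpha particle.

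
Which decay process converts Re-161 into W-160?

proton emission

ΔA = 160 − 161 = -1; ΔZ = 74 − 75 = -1.
A drops by 1 and Z drops by 1 — a proton was emitted.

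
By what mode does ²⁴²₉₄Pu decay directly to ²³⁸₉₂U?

alpha decay

ΔA = 238 − 242 = -4; ΔZ = 92 − 94 = -2.
A drops by 4 and Z drops by 2 — the signature of alpha emission.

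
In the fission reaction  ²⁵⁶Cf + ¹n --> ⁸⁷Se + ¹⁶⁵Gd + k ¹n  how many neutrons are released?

5

Conserve mass number: 257 = 87 + 165 + k, so k = 257 − 252 = 5.
Check atomic number: 98 = 34 + 64 + 0 = 98. ✓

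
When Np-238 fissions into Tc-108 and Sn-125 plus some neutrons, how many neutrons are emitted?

5

Conserve mass number: 238 = 108 + 125 + k, so k = 238 − 233 = 5.
Check atomic number: 93 = 43 + 50 + 0 = 93. ✓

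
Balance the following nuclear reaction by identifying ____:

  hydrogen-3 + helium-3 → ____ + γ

Conserve mass number: 3 + 3 = A + 0, so A = 6.
Conserve atomic number: 1 + 2 = Z + 0, so Z = 3.
Z = 3 is lithium, so the species is lithium-6.

Li-6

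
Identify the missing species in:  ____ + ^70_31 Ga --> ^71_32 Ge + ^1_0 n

Conserve mass number: A + 70 = 71 + 1, so A = 2.
Conserve atomic number: Z + 31 = 32 + 0, so Z = 1.
A = 2 and Z = 1 is ^2_1 H — a deuteron.

deuteron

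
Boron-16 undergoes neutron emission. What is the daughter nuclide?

B-15

Neutron emission: mass number changes by -1, atomic number by +0.
A: 16 − 1 = 15; Z: 5 = 5.
Z = 5 is boron, so the daughter is boron-15.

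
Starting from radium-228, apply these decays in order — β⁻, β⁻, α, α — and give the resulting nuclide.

Rn-220

Start: (A, Z) = (228, 88).
After β⁻: (228, 89).
After β⁻: (228, 90).
After α: (224, 88).
After α: (220, 86).
Z = 86 is radon.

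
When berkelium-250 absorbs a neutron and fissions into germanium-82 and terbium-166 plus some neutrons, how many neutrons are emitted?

3

Conserve mass number: 251 = 82 + 166 + k, so k = 251 − 248 = 3.
Check atomic number: 97 = 32 + 65 + 0 = 97. ✓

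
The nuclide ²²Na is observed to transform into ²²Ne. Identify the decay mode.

beta-plus decay or electron capture

ΔA = 22 − 22 = 0; ΔZ = 10 − 11 = -1.
A is unchanged and Z drops by 1 — a proton has become a neutron (β⁺ emission or electron capture).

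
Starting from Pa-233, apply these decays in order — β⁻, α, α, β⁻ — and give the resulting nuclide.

Start: (A, Z) = (233, 91).
After β⁻: (233, 92).
After α: (229, 90).
After α: (225, 88).
After β⁻: (225, 89).
Z = 89 is actinium.

Ac-225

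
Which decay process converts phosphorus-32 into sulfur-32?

ΔA = 32 − 32 = 0; ΔZ = 16 − 15 = +1.
A is unchanged and Z rises by 1 — a neutron has become a proton (β⁻ decay).

beta-minus decay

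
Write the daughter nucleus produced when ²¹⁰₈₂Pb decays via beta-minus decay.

Beta-minus decay: mass number changes by +0, atomic number by +1.
A: 210 = 210; Z: 82 + 1 = 83.
Z = 83 is bismuth, so the daughter is ²¹⁰₈₃Bi.

Bi-210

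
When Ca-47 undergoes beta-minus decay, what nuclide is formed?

Beta-minus decay: mass number changes by +0, atomic number by +1.
A: 47 = 47; Z: 20 + 1 = 21.
Z = 21 is scandium, so the daughter is Sc-47.

Sc-47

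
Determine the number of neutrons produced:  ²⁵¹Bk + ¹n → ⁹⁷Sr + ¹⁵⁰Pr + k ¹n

Conserve mass number: 252 = 97 + 150 + k, so k = 252 − 247 = 5.
Check atomic number: 97 = 38 + 59 + 0 = 97. ✓

5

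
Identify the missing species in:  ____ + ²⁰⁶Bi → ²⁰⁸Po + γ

Conserve mass number: A + 206 = 208 + 0, so A = 2.
Conserve atomic number: Z + 83 = 84 + 0, so Z = 1.
A = 2 and Z = 1 is ²H — a deuteron.

deuteron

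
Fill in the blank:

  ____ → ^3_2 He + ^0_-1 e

Conserve mass number: A = 3 + 0, so A = 3.
Conserve atomic number: Z = 2 − 1, so Z = 1.
A = 3 and Z = 1 is ^3_1 H — a triton.

H-3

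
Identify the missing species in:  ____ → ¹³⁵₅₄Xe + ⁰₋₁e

I-135

Conserve mass number: A = 135 + 0, so A = 135.
Conserve atomic number: Z = 54 − 1, so Z = 53.
Z = 53 is iodine, so the species is ¹³⁵₅₃I.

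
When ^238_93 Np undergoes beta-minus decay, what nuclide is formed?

Pu-238

Beta-minus decay: mass number changes by +0, atomic number by +1.
A: 238 = 238; Z: 93 + 1 = 94.
Z = 94 is plutonium, so the daughter is ^238_94 Pu.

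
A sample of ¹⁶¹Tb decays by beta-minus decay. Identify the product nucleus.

Beta-minus decay: mass number changes by +0, atomic number by +1.
A: 161 = 161; Z: 65 + 1 = 66.
Z = 66 is dysprosium, so the daughter is ¹⁶¹Dy.

Dy-161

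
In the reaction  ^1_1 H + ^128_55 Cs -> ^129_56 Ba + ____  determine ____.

Conserve mass number: 1 + 128 = 129 + A, so A = 0.
Conserve atomic number: 1 + 55 = 56 + Z, so Z = 0.
A = 0 and Z = 0 is ^0_0 γ — a gamma ray.

gamma ray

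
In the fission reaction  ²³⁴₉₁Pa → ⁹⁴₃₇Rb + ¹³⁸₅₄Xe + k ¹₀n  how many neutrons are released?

Conserve mass number: 234 = 94 + 138 + k, so k = 234 − 232 = 2.
Check atomic number: 91 = 37 + 54 + 0 = 91. ✓

2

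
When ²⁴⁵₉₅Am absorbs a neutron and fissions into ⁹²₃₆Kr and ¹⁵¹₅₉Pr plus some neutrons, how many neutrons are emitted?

Conserve mass number: 246 = 92 + 151 + k, so k = 246 − 243 = 3.
Check atomic number: 95 = 36 + 59 + 0 = 95. ✓

3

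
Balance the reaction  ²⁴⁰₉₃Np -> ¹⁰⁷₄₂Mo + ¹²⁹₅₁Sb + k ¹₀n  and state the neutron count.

Conserve mass number: 240 = 107 + 129 + k, so k = 240 − 236 = 4.
Check atomic number: 93 = 42 + 51 + 0 = 93. ✓

4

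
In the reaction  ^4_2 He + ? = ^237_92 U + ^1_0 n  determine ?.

Th-234

Conserve mass number: 4 + A = 237 + 1, so A = 234.
Conserve atomic number: 2 + Z = 92 + 0, so Z = 90.
Z = 90 is thorium, so the species is ^234_90 Th.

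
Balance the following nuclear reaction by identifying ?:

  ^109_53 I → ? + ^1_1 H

Te-108

Conserve mass number: 109 = A + 1, so A = 108.
Conserve atomic number: 53 = Z + 1, so Z = 52.
Z = 52 is tellurium, so the species is ^108_52 Te.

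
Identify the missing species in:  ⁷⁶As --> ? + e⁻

Se-76

Conserve mass number: 76 = A + 0, so A = 76.
Conserve atomic number: 33 = Z − 1, so Z = 34.
Z = 34 is selenium, so the species is ⁷⁶Se.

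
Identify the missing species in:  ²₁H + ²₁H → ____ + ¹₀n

Conserve mass number: 2 + 2 = A + 1, so A = 3.
Conserve atomic number: 1 + 1 = Z + 0, so Z = 2.
Z = 2 is helium, so the species is ³₂He.

He-3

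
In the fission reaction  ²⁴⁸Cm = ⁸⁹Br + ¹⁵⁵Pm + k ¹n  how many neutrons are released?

4

Conserve mass number: 248 = 89 + 155 + k, so k = 248 − 244 = 4.
Check atomic number: 96 = 35 + 61 + 0 = 96. ✓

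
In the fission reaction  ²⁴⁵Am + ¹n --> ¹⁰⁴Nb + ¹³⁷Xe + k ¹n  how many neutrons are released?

Conserve mass number: 246 = 104 + 137 + k, so k = 246 − 241 = 5.
Check atomic number: 95 = 41 + 54 + 0 = 95. ✓

5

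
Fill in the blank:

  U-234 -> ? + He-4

Th-230

Conserve mass number: 234 = A + 4, so A = 230.
Conserve atomic number: 92 = Z + 2, so Z = 90.
Z = 90 is thorium, so the species is Th-230.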